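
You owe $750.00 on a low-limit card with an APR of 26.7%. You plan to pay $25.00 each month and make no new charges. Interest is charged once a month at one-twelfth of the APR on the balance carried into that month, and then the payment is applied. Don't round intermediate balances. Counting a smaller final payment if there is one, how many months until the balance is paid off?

51 payments

Monthly rate r = 26.7%/12 = 2.225% = 0.02225.
Recurrence: B ← B·(1+r) − $25.00.
Month 1: interest $16.69; balance after payment $741.69.
Month 2: interest $16.50; balance after payment $733.19.
Closed form: n = −ln(1 − rB₀/P)/ln(1+r) = −ln(0.3325)/ln(1.02225) ≈ 50.037, so the balance reaches zero during payment 51.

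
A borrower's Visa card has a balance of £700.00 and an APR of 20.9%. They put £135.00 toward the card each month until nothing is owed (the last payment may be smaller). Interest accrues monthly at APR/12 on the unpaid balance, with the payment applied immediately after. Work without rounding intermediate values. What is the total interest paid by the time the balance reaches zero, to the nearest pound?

Monthly rate r = 20.9%/12 = 1.74167% = 0.0174167.
Payoff takes n = ⌈−ln(1 − rB₀/P)/ln(1+r)⌉ = ⌈5.482⌉ = 6 payments; the last is £65.31.
Total paid = 5·£135.00 + £65.31 = £740.31.
Total interest = total paid − principal = £740.31 − £700.00 = £40.31.

£40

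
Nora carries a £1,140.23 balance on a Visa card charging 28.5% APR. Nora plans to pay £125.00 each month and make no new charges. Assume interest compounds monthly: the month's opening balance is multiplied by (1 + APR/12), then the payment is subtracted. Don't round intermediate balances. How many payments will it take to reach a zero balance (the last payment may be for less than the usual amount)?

Monthly rate r = 28.5%/12 = 2.375% = 0.02375.
Recurrence: B ← B·(1+r) − £125.00.
Month 1: interest £27.08; balance after payment £1,042.31.
Month 2: interest £24.75; balance after payment £942.07.
Closed form: n = −ln(1 − rB₀/P)/ln(1+r) = −ln(0.78336)/ln(1.02375) ≈ 10.402, so the balance reaches zero during payment 11.

11 payments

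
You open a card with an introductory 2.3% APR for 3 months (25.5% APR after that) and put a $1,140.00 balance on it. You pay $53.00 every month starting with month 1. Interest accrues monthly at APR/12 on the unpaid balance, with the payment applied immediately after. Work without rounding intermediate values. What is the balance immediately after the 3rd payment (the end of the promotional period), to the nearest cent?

$987.26

Promo months 1–3 at r₀ = 2.3%/12 = 0.00191667; months 4+ at r₁ = 25.5%/12 = 0.02125.
After month 3: iterate B ← B·(1+r₀) − $53.00 for 3 months → $987.26.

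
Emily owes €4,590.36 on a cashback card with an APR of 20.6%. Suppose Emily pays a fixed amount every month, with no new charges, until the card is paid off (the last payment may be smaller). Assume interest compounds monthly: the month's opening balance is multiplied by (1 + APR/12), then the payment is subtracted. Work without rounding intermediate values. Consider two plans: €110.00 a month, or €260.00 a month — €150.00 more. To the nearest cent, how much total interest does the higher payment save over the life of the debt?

€2,627.50

Monthly rate r = 20.6%/12 = 1.71667% = 0.0171667.
At €110.00/mo: n = ⌈−ln(1 − rB₀/P)/ln(1+r)⌉ = 75 payments (last €3.57); total interest = total paid − €4,590.36 = €3,553.21.
At €260.00/mo: 22 payments (last €56.07); total interest €925.71.
Interest saved = €3,553.21 − €925.71 = €2,627.50.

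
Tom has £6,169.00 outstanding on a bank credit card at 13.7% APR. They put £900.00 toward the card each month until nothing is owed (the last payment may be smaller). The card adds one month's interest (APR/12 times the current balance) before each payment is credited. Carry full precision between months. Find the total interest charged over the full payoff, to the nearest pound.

£292

Monthly rate r = 13.7%/12 = 1.14167% = 0.0114167.
Payoff takes n = ⌈−ln(1 − rB₀/P)/ln(1+r)⌉ = ⌈7.178⌉ = 8 payments; the last is £161.11.
Total paid = 7·£900.00 + £161.11 = £6,461.11.
Total interest = total paid − principal = £6,461.11 − £6,169.00 = £292.11.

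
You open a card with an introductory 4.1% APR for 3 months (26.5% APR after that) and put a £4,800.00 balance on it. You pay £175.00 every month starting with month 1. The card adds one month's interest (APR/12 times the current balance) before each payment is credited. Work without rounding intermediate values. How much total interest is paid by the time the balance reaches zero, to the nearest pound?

Promo months 1–3 at r₀ = 4.1%/12 = 0.00341667; months 4+ at r₁ = 26.5%/12 = 0.0220833.
After month 3: iterate B ← B·(1+r₀) − £175.00 for 3 months → £4,322.57.
Then at r₁ with £175.00/mo: n₂ = −ln(1 − r₁·B/P)/ln(1+r₁) ≈ 36.10 → 37 more payments.
Total paid = 39·£175.00 + £17.29 = £6,842.29; interest = £6,842.29 − £4,800.00 = £2,042.29.

£2,042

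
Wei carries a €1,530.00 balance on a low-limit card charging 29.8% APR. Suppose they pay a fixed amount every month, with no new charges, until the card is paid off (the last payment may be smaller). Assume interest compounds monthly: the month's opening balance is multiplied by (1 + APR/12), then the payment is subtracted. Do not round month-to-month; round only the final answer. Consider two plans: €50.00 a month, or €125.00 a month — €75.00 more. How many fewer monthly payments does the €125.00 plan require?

44 fewer payments

Monthly rate r = 29.8%/12 = 2.48333% = 0.0248333.
At €50.00/mo: n = ⌈−ln(1 − rB₀/P)/ln(1+r)⌉ = 59 payments (last €8.15); total interest = total paid − €1,530.00 = €1,378.15.
At €125.00/mo: 15 payments (last €96.72); total interest €316.72.
Payments saved = 59 − 15 = 44.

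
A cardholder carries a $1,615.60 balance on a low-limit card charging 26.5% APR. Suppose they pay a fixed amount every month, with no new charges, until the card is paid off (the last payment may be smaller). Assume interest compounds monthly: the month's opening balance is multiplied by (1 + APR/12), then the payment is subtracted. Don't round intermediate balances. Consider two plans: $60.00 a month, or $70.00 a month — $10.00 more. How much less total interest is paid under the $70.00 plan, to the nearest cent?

$196.28

Monthly rate r = 26.5%/12 = 2.20833% = 0.0220833.
At $60.00/mo: n = ⌈−ln(1 − rB₀/P)/ln(1+r)⌉ = 42 payments (last $20.45); total interest = total paid − $1,615.60 = $864.85.
At $70.00/mo: 33 payments (last $44.17); total interest $668.57.
Interest saved = $864.85 − $668.57 = $196.28.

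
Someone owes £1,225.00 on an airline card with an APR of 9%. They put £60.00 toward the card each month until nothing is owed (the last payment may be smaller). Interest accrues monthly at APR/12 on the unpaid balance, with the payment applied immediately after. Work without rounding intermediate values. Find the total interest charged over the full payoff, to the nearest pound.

£110

Monthly rate r = 9%/12 = 0.75% = 0.0075.
Payoff takes n = ⌈−ln(1 − rB₀/P)/ln(1+r)⌉ = ⌈22.243⌉ = 23 payments; the last is £14.64.
Total paid = 22·£60.00 + £14.64 = £1,334.64.
Total interest = total paid − principal = £1,334.64 − £1,225.00 = £109.64.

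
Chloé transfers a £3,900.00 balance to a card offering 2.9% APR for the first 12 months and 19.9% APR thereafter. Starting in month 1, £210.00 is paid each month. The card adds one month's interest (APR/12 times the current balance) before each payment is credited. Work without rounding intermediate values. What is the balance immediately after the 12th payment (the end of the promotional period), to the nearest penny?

£1,460.85

Promo months 1–12 at r₀ = 2.9%/12 = 0.00241667; months 13+ at r₁ = 19.9%/12 = 0.0165833.
After month 12: iterate B ← B·(1+r₀) − £210.00 for 12 months → £1,460.85.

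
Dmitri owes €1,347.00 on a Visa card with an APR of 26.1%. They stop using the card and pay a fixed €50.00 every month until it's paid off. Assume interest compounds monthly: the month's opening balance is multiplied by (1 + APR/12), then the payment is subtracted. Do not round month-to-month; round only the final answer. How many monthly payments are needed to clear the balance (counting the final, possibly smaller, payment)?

Monthly rate r = 26.1%/12 = 2.175% = 0.02175.
Recurrence: B ← B·(1+r) − €50.00.
Month 1: interest €29.30; balance after payment €1,326.30.
Month 2: interest €28.85; balance after payment €1,305.14.
Closed form: n = −ln(1 − rB₀/P)/ln(1+r) = −ln(0.41405)/ln(1.02175) ≈ 40.980, so the balance reaches zero during payment 41.

41 months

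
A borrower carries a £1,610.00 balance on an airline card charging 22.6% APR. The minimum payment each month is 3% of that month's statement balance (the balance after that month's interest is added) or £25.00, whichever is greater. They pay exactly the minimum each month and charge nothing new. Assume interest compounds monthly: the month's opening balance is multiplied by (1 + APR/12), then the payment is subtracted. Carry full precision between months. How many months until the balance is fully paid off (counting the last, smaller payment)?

109 months

Monthly rate r = 22.6%/12 = 1.88333% = 0.0188333.
While 3% of the post-interest balance exceeds £25.00, each month B ← (B·(1+r))·(1 − 0.03), i.e. B shrinks by the factor (1+r)·0.97 = 0.98827.
This holds for months 1–58. Entering month 59 the balance is £812.02; 3% of the post-interest balance is now below £25.00, so the flat £25.00 minimum applies from here.
From month 59 a fixed £25.00 at rate r clears £812.02 in 51 more payments. Total: 58 + 51 = 109 months.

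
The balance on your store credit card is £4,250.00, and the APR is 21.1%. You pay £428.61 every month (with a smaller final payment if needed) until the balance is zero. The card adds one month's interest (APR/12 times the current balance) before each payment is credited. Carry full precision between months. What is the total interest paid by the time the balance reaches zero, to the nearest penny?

£461.09

Monthly rate r = 21.1%/12 = 1.75833% = 0.0175833.
Payoff takes n = ⌈−ln(1 − rB₀/P)/ln(1+r)⌉ = ⌈10.991⌉ = 11 payments; the last is £424.99.
Total paid = 10·£428.61 + £424.99 = £4,711.09.
Total interest = total paid − principal = £4,711.09 − £4,250.00 = £461.09.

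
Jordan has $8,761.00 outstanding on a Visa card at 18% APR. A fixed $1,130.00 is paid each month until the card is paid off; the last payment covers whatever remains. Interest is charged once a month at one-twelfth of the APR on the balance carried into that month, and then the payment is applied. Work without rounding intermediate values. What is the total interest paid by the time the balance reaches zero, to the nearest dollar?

Monthly rate r = 18%/12 = 1.5% = 0.015.
Payoff takes n = ⌈−ln(1 − rB₀/P)/ln(1+r)⌉ = ⌈8.304⌉ = 9 payments; the last is $345.19.
Total paid = 8·$1,130.00 + $345.19 = $9,385.19.
Total interest = total paid − principal = $9,385.19 − $8,761.00 = $624.19.

$624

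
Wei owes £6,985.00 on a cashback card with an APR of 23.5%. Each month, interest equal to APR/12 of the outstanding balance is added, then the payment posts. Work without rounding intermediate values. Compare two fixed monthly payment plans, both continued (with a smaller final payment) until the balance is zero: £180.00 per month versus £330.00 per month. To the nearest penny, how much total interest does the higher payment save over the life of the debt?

£4,134.14

Monthly rate r = 23.5%/12 = 1.95833% = 0.0195833.
At £180.00/mo: n = ⌈−ln(1 − rB₀/P)/ln(1+r)⌉ = 74 payments (last £103.54); total interest = total paid − £6,985.00 = £6,258.54.
At £330.00/mo: 28 payments (last £199.40); total interest £2,124.40.
Interest saved = £6,258.54 − £2,124.40 = £4,134.14.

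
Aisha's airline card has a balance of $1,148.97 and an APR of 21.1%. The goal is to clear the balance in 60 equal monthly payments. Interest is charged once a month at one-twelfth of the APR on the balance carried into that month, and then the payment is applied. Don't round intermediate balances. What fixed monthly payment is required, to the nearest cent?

Monthly rate r = 21.1%/12 = 1.75833% = 0.0175833.
Level-payment amortization: P = B₀·r / (1 − (1+r)^(−n)) = 1148.97·0.0175833 / (1 − 1.01758^(−60)).
Denominator 1 − (1+r)^(−60) = 0.648600703.
P = 20.2027 / 0.648600703 ≈ 31.15.

$31.15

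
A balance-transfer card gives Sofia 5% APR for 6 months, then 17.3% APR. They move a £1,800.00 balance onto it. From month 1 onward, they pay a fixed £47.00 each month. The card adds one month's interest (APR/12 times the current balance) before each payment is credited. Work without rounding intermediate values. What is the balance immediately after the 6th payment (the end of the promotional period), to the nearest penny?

Promo months 1–6 at r₀ = 5%/12 = 0.00416667; months 7+ at r₁ = 17.3%/12 = 0.0144167.
After month 6: iterate B ← B·(1+r₀) − £47.00 for 6 months → £1,560.52.

£1,560.52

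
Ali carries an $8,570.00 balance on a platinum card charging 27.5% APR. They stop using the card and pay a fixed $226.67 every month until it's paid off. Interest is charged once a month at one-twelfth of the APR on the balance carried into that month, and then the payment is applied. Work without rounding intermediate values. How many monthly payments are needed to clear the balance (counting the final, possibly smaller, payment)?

Monthly rate r = 27.5%/12 = 2.29167% = 0.0229167.
Recurrence: B ← B·(1+r) − $226.67.
Month 1: interest $196.40; balance after payment $8,539.73.
Month 2: interest $195.70; balance after payment $8,508.76.
Closed form: n = −ln(1 − rB₀/P)/ln(1+r) = −ln(0.13356)/ln(1.02292) ≈ 88.852, so the balance reaches zero during payment 89.

89 payments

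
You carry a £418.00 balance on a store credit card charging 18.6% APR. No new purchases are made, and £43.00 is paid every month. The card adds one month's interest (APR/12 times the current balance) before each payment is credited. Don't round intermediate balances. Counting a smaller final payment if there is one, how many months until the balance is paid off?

11 payments

Monthly rate r = 18.6%/12 = 1.55% = 0.0155.
Recurrence: B ← B·(1+r) − £43.00.
Month 1: interest £6.48; balance after payment £381.48.
Month 2: interest £5.91; balance after payment £344.39.
Closed form: n = −ln(1 − rB₀/P)/ln(1+r) = −ln(0.84933)/ln(1.0155) ≈ 10.618, so the balance reaches zero during payment 11.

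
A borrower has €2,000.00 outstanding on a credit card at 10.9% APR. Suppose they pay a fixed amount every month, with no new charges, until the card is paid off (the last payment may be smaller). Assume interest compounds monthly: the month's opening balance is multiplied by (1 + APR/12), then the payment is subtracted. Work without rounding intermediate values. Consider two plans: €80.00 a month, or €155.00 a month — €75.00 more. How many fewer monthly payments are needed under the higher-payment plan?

15 fewer payments

Monthly rate r = 10.9%/12 = 0.908333% = 0.00908333.
At €80.00/mo: n = ⌈−ln(1 − rB₀/P)/ln(1+r)⌉ = 29 payments (last €39.01); total interest = total paid − €2,000.00 = €279.01.
At €155.00/mo: 14 payments (last €122.02); total interest €137.02.
Payments saved = 29 − 14 = 15.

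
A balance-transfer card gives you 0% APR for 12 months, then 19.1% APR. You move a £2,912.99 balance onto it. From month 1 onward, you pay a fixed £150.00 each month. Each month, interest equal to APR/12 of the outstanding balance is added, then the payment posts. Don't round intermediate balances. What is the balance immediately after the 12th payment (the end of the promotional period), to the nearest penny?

Promo months 1–12 at r₀ = 0%/12 = 0; months 13+ at r₁ = 19.1%/12 = 0.0159167.
After month 12 (no interest yet): B = £2,912.99 − 12·£150.00 = £1,112.99.

£1,112.99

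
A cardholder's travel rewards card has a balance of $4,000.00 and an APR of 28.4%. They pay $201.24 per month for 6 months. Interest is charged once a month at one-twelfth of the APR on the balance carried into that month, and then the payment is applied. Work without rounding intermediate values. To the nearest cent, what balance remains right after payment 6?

$3,321.51

Monthly rate r = 28.4%/12 = 2.36667% = 0.0236667.
Each month: B ← B·(1+r) − $201.24.
Month 1: interest $94.67; balance after payment $3,893.43.
Month 2: interest $92.14; balance after payment $3,784.33.
Month 3: interest $89.56; balance after payment $3,672.65.
Month 4: interest $86.92; balance after payment $3,558.33.
Month 5: interest $84.21; balance after payment $3,441.31.
Month 6: interest $81.44; balance after payment $3,321.51.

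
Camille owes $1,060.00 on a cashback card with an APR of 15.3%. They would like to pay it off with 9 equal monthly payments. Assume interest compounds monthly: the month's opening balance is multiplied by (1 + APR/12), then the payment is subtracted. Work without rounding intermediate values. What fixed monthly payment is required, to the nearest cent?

Monthly rate r = 15.3%/12 = 1.275% = 0.01275.
Level-payment amortization: P = B₀·r / (1 − (1+r)^(−n)) = 1060.00·0.01275 / (1 − 1.01275^(−9)).
Denominator 1 − (1+r)^(−9) = 0.107764018.
P = 13.515 / 0.107764018 ≈ 125.41.

$125.41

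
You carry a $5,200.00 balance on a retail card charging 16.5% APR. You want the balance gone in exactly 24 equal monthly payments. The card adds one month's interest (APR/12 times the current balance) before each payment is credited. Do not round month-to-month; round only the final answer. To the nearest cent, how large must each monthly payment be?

$255.85

Monthly rate r = 16.5%/12 = 1.375% = 0.01375.
Level-payment amortization: P = B₀·r / (1 − (1+r)^(−n)) = 5200.00·0.01375 / (1 − 1.01375^(−24)).
Denominator 1 − (1+r)^(−24) = 0.279458189.
P = 71.5 / 0.279458189 ≈ 255.85.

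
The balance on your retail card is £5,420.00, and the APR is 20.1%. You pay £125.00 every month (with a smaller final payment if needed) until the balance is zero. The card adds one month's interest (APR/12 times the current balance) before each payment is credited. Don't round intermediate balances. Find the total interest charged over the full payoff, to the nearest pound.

£4,330

Monthly rate r = 20.1%/12 = 1.675% = 0.01675.
Payoff takes n = ⌈−ln(1 − rB₀/P)/ln(1+r)⌉ = ⌈77.998⌉ = 78 payments; the last is £124.78.
Total paid = 77·£125.00 + £124.78 = £9,749.78.
Total interest = total paid − principal = £9,749.78 − £5,420.00 = £4,329.78.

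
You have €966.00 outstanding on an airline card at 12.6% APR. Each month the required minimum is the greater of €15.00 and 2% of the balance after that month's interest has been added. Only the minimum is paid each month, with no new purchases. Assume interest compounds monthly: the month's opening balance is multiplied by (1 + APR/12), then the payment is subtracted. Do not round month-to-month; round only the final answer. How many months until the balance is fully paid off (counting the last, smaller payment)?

98 months

Monthly rate r = 12.6%/12 = 1.05% = 0.0105.
While 2% of the post-interest balance exceeds €15.00, each month B ← (B·(1+r))·(1 − 0.02), i.e. B shrinks by the factor (1+r)·0.98 = 0.99029.
This holds for months 1–28. Entering month 29 the balance is €735.06; 2% of the post-interest balance is now below €15.00, so the flat €15.00 minimum applies from here.
From month 29 a fixed €15.00 at rate r clears €735.06 in 70 more payments. Total: 28 + 70 = 98 months.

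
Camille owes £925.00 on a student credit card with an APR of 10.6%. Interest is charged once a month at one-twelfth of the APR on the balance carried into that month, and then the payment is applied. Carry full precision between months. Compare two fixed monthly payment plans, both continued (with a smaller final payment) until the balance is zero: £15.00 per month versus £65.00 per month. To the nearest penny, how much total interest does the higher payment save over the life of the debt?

Monthly rate r = 10.6%/12 = 0.883333% = 0.00883333.
At £15.00/mo: n = ⌈−ln(1 − rB₀/P)/ln(1+r)⌉ = 90 payments (last £7.07); total interest = total paid − £925.00 = £417.07.
At £65.00/mo: 16 payments (last £17.94); total interest £67.94.
Interest saved = £417.07 − £67.94 = £349.13.

£349.13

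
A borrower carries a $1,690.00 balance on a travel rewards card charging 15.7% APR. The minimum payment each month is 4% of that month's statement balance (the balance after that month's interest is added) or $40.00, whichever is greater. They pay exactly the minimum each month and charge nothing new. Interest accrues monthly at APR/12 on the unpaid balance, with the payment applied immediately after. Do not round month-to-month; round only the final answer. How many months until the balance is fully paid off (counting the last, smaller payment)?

Monthly rate r = 15.7%/12 = 1.30833% = 0.0130833.
While 4% of the post-interest balance exceeds $40.00, each month B ← (B·(1+r))·(1 − 0.04), i.e. B shrinks by the factor (1+r)·0.96 = 0.97256.
This holds for months 1–20. Entering month 21 the balance is $968.76; 4% of the post-interest balance is now below $40.00, so the flat $40.00 minimum applies from here.
From month 21 a fixed $40.00 at rate r clears $968.76 in 30 more payments. Total: 20 + 30 = 50 months.

50 months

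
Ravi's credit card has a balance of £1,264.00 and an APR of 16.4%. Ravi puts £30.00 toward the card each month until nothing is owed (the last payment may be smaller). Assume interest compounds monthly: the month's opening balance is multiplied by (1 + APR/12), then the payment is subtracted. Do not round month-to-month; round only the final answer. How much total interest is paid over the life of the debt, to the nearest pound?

Monthly rate r = 16.4%/12 = 1.36667% = 0.0136667.
Payoff takes n = ⌈−ln(1 − rB₀/P)/ln(1+r)⌉ = ⌈63.179⌉ = 64 payments; the last is £5.41.
Total paid = 63·£30.00 + £5.41 = £1,895.41.
Total interest = total paid − principal = £1,895.41 − £1,264.00 = £631.41.

£631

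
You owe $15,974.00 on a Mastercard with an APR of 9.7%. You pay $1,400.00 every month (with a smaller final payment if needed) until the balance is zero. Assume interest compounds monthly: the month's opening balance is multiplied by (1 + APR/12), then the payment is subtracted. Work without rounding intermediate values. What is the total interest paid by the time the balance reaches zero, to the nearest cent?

$853.08

Monthly rate r = 9.7%/12 = 0.808333% = 0.00808333.
Payoff takes n = ⌈−ln(1 − rB₀/P)/ln(1+r)⌉ = ⌈12.019⌉ = 13 payments; the last is $27.08.
Total paid = 12·$1,400.00 + $27.08 = $16,827.08.
Total interest = total paid − principal = $16,827.08 − $15,974.00 = $853.08.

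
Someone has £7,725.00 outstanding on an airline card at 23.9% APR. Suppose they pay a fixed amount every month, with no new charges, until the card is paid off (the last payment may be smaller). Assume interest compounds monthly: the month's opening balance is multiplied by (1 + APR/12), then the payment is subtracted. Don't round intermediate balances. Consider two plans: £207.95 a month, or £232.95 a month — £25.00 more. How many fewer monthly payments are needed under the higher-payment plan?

Monthly rate r = 23.9%/12 = 1.99167% = 0.0199167.
At £207.95/mo: n = ⌈−ln(1 − rB₀/P)/ln(1+r)⌉ = 69 payments (last £59.00); total interest = total paid − £7,725.00 = £6,474.60.
At £232.95/mo: 55 payments (last £180.66); total interest £5,034.96.
Payments saved = 69 − 55 = 14.

14 fewer payments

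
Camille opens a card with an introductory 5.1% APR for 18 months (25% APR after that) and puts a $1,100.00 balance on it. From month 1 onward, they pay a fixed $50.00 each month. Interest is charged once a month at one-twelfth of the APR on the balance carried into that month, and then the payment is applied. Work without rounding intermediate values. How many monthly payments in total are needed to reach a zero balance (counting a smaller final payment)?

24 payments

Promo months 1–18 at r₀ = 5.1%/12 = 0.00425; months 19+ at r₁ = 25%/12 = 0.0208333.
After month 18: iterate B ← B·(1+r₀) − $50.00 for 18 months → $254.00.
Then at r₁ with $50.00/mo: n₂ = −ln(1 − r₁·B/P)/ln(1+r₁) ≈ 5.43 → 6 more payments.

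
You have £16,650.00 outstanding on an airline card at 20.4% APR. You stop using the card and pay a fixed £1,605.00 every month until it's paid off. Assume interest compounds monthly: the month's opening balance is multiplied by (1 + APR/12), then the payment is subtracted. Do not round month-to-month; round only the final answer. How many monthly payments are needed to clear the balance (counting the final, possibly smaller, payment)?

12 months

Monthly rate r = 20.4%/12 = 1.7% = 0.017.
Recurrence: B ← B·(1+r) − £1,605.00.
Month 1: interest £283.05; balance after payment £15,328.05.
Month 2: interest £260.58; balance after payment £13,983.63.
Closed form: n = −ln(1 − rB₀/P)/ln(1+r) = −ln(0.82364)/ln(1.017) ≈ 11.509, so the balance reaches zero during payment 12.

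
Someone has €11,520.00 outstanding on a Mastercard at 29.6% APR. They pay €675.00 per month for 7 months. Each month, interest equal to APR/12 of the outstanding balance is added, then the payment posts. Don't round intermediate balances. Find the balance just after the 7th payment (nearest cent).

€8,573.13

Monthly rate r = 29.6%/12 = 2.46667% = 0.0246667.
Each month: B ← B·(1+r) − €675.00.
Month 1: interest €284.16; balance after payment €11,129.16.
Month 2: interest €274.52; balance after payment €10,728.68.
Month 3: interest €264.64; balance after payment €10,318.32.
Month 4: interest €254.52; balance after payment €9,897.84.
Month 5: interest €244.15; balance after payment €9,466.99.
Month 6: interest €233.52; balance after payment €9,025.50.
Month 7: interest €222.63; balance after payment €8,573.13.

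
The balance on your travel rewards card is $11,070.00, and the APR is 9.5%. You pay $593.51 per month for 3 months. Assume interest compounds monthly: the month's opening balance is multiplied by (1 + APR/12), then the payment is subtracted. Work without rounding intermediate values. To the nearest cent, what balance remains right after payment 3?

$9,540.34

Monthly rate r = 9.5%/12 = 0.791667% = 0.00791667.
Each month: B ← B·(1+r) − $593.51.
Month 1: interest $87.64; balance after payment $10,564.13.
Month 2: interest $83.63; balance after payment $10,054.25.
Month 3: interest $79.60; balance after payment $9,540.34.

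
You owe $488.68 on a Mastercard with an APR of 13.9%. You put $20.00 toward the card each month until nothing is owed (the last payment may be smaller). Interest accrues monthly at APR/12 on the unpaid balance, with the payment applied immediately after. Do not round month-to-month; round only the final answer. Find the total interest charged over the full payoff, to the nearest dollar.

Monthly rate r = 13.9%/12 = 1.15833% = 0.0115833.
Payoff takes n = ⌈−ln(1 − rB₀/P)/ln(1+r)⌉ = ⌈28.890⌉ = 29 payments; the last is $17.81.
Total paid = 28·$20.00 + $17.81 = $577.81.
Total interest = total paid − principal = $577.81 − $488.68 = $89.13.

$89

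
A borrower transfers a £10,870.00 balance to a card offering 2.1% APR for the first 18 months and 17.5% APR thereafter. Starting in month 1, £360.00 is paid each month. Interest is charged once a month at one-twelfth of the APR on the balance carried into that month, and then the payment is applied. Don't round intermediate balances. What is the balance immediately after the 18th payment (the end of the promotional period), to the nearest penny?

£4,640.25

Promo months 1–18 at r₀ = 2.1%/12 = 0.00175; months 19+ at r₁ = 17.5%/12 = 0.0145833.
After month 18: iterate B ← B·(1+r₀) − £360.00 for 18 months → £4,640.25.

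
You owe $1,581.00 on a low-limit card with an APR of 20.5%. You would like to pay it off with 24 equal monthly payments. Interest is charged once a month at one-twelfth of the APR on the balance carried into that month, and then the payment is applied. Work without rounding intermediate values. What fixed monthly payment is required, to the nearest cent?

$80.85

Monthly rate r = 20.5%/12 = 1.70833% = 0.0170833.
Level-payment amortization: P = B₀·r / (1 − (1+r)^(−n)) = 1581.00·0.0170833 / (1 − 1.01708^(−24)).
Denominator 1 − (1+r)^(−24) = 0.334047743.
P = 27.0087 / 0.334047743 ≈ 80.85.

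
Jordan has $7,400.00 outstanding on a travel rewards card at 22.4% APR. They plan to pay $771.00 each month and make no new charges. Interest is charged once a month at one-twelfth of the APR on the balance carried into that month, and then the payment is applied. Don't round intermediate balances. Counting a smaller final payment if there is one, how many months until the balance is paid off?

11 months

Monthly rate r = 22.4%/12 = 1.86667% = 0.0186667.
Recurrence: B ← B·(1+r) − $771.00.
Month 1: interest $138.13; balance after payment $6,767.13.
Month 2: interest $126.32; balance after payment $6,122.45.
Closed form: n = −ln(1 − rB₀/P)/ln(1+r) = −ln(0.82084)/ln(1.01867) ≈ 10.675, so the balance reaches zero during payment 11.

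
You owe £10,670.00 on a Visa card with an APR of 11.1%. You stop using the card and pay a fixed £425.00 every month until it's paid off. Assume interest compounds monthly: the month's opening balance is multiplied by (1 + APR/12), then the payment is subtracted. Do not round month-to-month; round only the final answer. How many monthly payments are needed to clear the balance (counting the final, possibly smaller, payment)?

Monthly rate r = 11.1%/12 = 0.925% = 0.00925.
Recurrence: B ← B·(1+r) − £425.00.
Month 1: interest £98.70; balance after payment £10,343.70.
Month 2: interest £95.68; balance after payment £10,014.38.
Closed form: n = −ln(1 − rB₀/P)/ln(1+r) = −ln(0.76777)/ln(1.00925) ≈ 28.701, so the balance reaches zero during payment 29.

29 months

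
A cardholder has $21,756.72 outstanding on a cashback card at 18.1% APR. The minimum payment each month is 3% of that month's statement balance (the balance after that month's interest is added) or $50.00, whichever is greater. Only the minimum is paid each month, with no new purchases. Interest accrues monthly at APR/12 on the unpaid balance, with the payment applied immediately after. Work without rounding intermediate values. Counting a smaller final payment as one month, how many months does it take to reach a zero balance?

Monthly rate r = 18.1%/12 = 1.50833% = 0.0150833.
While 3% of the post-interest balance exceeds $50.00, each month B ← (B·(1+r))·(1 − 0.03), i.e. B shrinks by the factor (1+r)·0.97 = 0.98463.
This holds for months 1–167. Entering month 168 the balance is $1,637.78; 3% of the post-interest balance is now below $50.00, so the flat $50.00 minimum applies from here.
From month 168 a fixed $50.00 at rate r clears $1,637.78 in 46 more payments. Total: 167 + 46 = 213 months.

213 months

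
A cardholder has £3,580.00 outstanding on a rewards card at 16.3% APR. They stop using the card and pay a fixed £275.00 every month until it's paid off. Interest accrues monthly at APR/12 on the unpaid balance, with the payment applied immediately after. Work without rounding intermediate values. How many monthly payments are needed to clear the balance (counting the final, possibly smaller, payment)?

Monthly rate r = 16.3%/12 = 1.35833% = 0.0135833.
Recurrence: B ← B·(1+r) − £275.00.
Month 1: interest £48.63; balance after payment £3,353.63.
Month 2: interest £45.55; balance after payment £3,124.18.
Closed form: n = −ln(1 − rB₀/P)/ln(1+r) = −ln(0.82317)/ln(1.01358) ≈ 14.423, so the balance reaches zero during payment 15.

15 payments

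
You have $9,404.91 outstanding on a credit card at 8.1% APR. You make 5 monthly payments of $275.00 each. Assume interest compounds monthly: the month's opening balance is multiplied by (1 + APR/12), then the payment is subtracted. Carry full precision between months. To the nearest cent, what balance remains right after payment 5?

Monthly rate r = 8.1%/12 = 0.675% = 0.00675.
Each month: B ← B·(1+r) − $275.00.
Month 1: interest $63.48; balance after payment $9,193.39.
Month 2: interest $62.06; balance after payment $8,980.45.
Month 3: interest $60.62; balance after payment $8,766.07.
Month 4: interest $59.17; balance after payment $8,550.24.
Month 5: interest $57.71; balance after payment $8,332.95.

$8,332.95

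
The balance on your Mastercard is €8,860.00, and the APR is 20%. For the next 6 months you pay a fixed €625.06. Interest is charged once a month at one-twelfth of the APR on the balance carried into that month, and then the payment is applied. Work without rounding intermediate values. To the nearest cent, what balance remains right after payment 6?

Monthly rate r = 20%/12 = 1.66667% = 0.0166667.
Each month: B ← B·(1+r) − €625.06.
Month 1: interest €147.67; balance after payment €8,382.61.
Month 2: interest €139.71; balance after payment €7,897.26.
Month 3: interest €131.62; balance after payment €7,403.82.
Month 4: interest €123.40; balance after payment €6,902.15.
Month 5: interest €115.04; balance after payment €6,392.13.
Month 6: interest €106.54; balance after payment €5,873.61.

€5,873.61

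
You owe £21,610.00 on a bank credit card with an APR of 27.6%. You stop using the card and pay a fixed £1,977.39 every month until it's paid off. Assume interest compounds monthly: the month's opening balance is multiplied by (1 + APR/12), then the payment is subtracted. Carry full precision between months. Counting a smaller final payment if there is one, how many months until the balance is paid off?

13 months

Monthly rate r = 27.6%/12 = 2.3% = 0.023.
Recurrence: B ← B·(1+r) − £1,977.39.
Month 1: interest £497.03; balance after payment £20,129.64.
Month 2: interest £462.98; balance after payment £18,615.23.
Closed form: n = −ln(1 − rB₀/P)/ln(1+r) = −ln(0.74864)/ln(1.023) ≈ 12.731, so the balance reaches zero during payment 13.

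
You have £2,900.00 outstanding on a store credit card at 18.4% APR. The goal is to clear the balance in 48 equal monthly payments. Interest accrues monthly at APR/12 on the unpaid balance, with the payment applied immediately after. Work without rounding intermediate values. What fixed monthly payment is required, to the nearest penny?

Monthly rate r = 18.4%/12 = 1.53333% = 0.0153333.
Level-payment amortization: P = B₀·r / (1 − (1+r)^(−n)) = 2900.00·0.0153333 / (1 − 1.01533^(−48)).
Denominator 1 − (1+r)^(−48) = 0.518290652.
P = 44.4667 / 0.518290652 ≈ 85.79.

£85.79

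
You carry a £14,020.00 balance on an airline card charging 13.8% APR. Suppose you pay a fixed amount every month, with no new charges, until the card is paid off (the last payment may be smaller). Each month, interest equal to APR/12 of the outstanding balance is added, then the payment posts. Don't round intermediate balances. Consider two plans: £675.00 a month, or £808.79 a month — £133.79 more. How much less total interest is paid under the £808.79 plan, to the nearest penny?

£385.49

Monthly rate r = 13.8%/12 = 1.15% = 0.0115.
At £675.00/mo: n = ⌈−ln(1 − rB₀/P)/ln(1+r)⌉ = 24 payments (last £587.59); total interest = total paid − £14,020.00 = £2,092.59.
At £808.79/mo: 20 payments (last £360.09); total interest £1,707.10.
Interest saved = £2,092.59 − £1,707.10 = £385.49.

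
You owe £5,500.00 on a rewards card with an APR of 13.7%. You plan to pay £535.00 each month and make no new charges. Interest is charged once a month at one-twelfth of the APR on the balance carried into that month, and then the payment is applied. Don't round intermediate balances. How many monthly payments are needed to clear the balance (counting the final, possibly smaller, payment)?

11 payments

Monthly rate r = 13.7%/12 = 1.14167% = 0.0114167.
Recurrence: B ← B·(1+r) − £535.00.
Month 1: interest £62.79; balance after payment £5,027.79.
Month 2: interest £57.40; balance after payment £4,550.19.
Closed form: n = −ln(1 − rB₀/P)/ln(1+r) = −ln(0.88263)/ln(1.01142) ≈ 10.998, so the balance reaches zero during payment 11.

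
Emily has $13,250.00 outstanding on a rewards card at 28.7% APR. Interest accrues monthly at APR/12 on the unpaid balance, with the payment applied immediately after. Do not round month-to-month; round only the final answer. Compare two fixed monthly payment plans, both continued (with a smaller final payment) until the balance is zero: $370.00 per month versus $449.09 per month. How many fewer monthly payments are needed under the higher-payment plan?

Monthly rate r = 28.7%/12 = 2.39167% = 0.0239167.
At $370.00/mo: n = ⌈−ln(1 − rB₀/P)/ln(1+r)⌉ = 83 payments (last $50.07); total interest = total paid − $13,250.00 = $17,140.07.
At $449.09/mo: 52 payments (last $334.65); total interest $9,988.24.
Payments saved = 83 − 52 = 31.

31 fewer payments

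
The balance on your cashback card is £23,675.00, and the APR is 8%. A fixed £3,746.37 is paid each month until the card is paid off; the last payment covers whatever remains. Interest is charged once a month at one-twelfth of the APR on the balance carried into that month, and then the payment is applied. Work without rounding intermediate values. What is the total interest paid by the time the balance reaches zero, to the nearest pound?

Monthly rate r = 8%/12 = 0.666667% = 0.00666667.
Payoff takes n = ⌈−ln(1 − rB₀/P)/ln(1+r)⌉ = ⌈6.478⌉ = 7 payments; the last is £1,793.60.
Total paid = 6·£3,746.37 + £1,793.60 = £24,271.82.
Total interest = total paid − principal = £24,271.82 − £23,675.00 = £596.82.

£597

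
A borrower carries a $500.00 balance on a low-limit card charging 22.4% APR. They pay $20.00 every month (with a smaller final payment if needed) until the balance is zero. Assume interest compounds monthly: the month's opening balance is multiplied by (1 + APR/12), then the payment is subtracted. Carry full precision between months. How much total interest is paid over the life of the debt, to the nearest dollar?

$180

Monthly rate r = 22.4%/12 = 1.86667% = 0.0186667.
Payoff takes n = ⌈−ln(1 − rB₀/P)/ln(1+r)⌉ = ⌈33.989⌉ = 34 payments; the last is $19.78.
Total paid = 33·$20.00 + $19.78 = $679.78.
Total interest = total paid − principal = $679.78 − $500.00 = $179.78.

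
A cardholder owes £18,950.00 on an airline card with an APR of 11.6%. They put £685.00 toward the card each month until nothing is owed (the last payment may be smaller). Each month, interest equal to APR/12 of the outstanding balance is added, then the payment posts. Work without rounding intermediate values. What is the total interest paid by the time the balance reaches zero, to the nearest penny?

£3,208.30

Monthly rate r = 11.6%/12 = 0.966667% = 0.00966667.
Payoff takes n = ⌈−ln(1 − rB₀/P)/ln(1+r)⌉ = ⌈32.347⌉ = 33 payments; the last is £238.30.
Total paid = 32·£685.00 + £238.30 = £22,158.30.
Total interest = total paid − principal = £22,158.30 − £18,950.00 = £3,208.30.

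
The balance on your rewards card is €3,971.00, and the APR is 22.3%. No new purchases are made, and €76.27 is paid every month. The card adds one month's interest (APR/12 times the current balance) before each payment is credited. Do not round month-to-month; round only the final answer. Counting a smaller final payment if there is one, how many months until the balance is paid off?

187 months

Monthly rate r = 22.3%/12 = 1.85833% = 0.0185833.
Recurrence: B ← B·(1+r) − €76.27.
Month 1: interest €73.79; balance after payment €3,968.52.
Month 2: interest €73.75; balance after payment €3,966.00.
Closed form: n = −ln(1 − rB₀/P)/ln(1+r) = −ln(0.032458)/ln(1.01858) ≈ 186.164, so the balance reaches zero during payment 187.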